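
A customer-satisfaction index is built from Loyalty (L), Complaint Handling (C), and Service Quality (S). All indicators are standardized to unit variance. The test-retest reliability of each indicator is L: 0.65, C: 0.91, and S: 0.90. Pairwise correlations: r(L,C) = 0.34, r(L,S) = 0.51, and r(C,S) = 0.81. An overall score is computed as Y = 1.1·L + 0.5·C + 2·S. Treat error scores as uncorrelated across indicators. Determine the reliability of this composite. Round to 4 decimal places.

Var(Y) = 1.1² + 0.5² + 2² + 2·[0.55·0.34 + 2.2·0.51 + 0.81] = 5.46 + 4.238 = 9.698.
Under uncorrelated errors the observed covariances equal the true-score covariances, so only the own-variance terms attenuate.
True-score variance = [1.1²·0.65 + 0.5²·0.91 + 2²·0.90] + 4.238 = 4.614 + 4.238 = 8.852.
Reliability = 8.852 / 9.698 = 0.9128.

0.9128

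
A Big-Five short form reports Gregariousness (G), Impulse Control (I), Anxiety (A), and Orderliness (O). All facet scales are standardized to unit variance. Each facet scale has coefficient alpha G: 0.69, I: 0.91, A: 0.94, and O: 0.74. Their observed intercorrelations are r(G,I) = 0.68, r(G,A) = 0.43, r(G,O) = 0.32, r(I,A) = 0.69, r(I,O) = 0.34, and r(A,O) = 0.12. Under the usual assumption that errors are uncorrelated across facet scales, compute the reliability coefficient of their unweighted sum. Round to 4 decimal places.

Var(G+I+A+O) = 4 + 2·[0.68 + 0.43 + 0.32 + 0.69 + 0.34 + 0.12] = 4 + 5.16 = 9.16.
With uncorrelated errors the cross-covariances are all true-score covariance, so they carry over unchanged; only the diagonal terms shrink to ρᵢσᵢ².
True-score variance = [0.69 + 0.91 + 0.94 + 0.74] + 5.16 = 3.28 + 5.16 = 8.44.
Reliability = 8.44 / 9.16 = 0.9214.

0.9214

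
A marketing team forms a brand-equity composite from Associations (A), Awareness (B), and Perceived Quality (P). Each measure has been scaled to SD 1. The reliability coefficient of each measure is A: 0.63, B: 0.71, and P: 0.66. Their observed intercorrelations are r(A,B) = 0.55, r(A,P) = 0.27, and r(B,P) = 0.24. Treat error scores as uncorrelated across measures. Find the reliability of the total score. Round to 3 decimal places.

0.805

Var(A+B+P) = 3 + 2·[0.55 + 0.27 + 0.24] = 3 + 2.12 = 5.12.
Under uncorrelated errors the observed covariances equal the true-score covariances, so only the own-variance terms attenuate.
True-score variance = [0.63 + 0.71 + 0.66] + 2.12 = 2 + 2.12 = 4.12.
Reliability = 4.12 / 5.12 = 0.805.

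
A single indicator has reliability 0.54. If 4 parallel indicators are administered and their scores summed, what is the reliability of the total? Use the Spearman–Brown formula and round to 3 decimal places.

ρ_k = kρ / (1 + (k−1)ρ) = 4·0.54 / (1 + 3·0.54) = 2.160 / 2.620 = 0.824.

0.824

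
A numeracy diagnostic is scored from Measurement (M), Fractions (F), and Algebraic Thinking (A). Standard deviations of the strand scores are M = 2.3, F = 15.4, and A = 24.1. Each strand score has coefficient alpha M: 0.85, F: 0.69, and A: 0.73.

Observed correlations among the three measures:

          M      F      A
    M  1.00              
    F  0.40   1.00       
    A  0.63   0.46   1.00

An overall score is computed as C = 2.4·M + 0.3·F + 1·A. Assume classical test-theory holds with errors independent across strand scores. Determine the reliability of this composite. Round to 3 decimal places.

Var(C) = 2.4²·2.3² + 0.3²·15.4² + 24.1² + 2·[0.72·2.3·15.4·0.40 + 2.4·2.3·24.1·0.63 + 0.3·15.4·24.1·0.46] = 632.625 + 290.457 = 923.082.
Because errors are independent across components, Cov(Tᵢ,Tⱼ) = Cov(Xᵢ,Xⱼ); the off-diagonal part of the true-score variance is the same as above.
True-score variance = [2.4²·2.3²·0.85 + 0.3²·15.4²·0.69 + 24.1²·0.73] + 290.457 = 464.619 + 290.457 = 755.076.
Reliability = 755.076 / 923.082 = 0.818.

0.818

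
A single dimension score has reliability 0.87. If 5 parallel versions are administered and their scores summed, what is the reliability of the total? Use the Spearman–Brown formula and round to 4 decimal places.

0.9710

ρ_k = kρ / (1 + (k−1)ρ) = 5·0.87 / (1 + 4·0.87) = 4.350 / 4.480 = 0.9710.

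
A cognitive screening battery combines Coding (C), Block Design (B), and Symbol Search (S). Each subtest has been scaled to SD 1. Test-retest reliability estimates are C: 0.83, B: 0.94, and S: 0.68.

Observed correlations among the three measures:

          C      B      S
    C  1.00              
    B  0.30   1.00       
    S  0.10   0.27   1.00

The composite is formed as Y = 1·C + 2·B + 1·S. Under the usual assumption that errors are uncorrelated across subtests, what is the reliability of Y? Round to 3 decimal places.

Var(Y) = 1 + 2² + 1 + 2·[2·0.30 + 0.10 + 2·0.27] = 6 + 2.48 = 8.48.
Because errors are independent across components, Cov(Tᵢ,Tⱼ) = Cov(Xᵢ,Xⱼ); the off-diagonal part of the true-score variance is the same as above.
True-score variance = [0.83 + 2²·0.94 + 0.68] + 2.48 = 5.27 + 2.48 = 7.75.
Reliability = 7.75 / 8.48 = 0.914.

0.914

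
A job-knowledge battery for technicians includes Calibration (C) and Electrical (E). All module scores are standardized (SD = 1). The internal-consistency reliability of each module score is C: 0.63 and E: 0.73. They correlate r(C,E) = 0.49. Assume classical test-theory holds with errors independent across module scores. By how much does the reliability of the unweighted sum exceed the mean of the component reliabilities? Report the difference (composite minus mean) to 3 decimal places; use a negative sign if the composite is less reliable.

0.105

Var(sum) = 2 + 0.98 = 2.98; true-score variance = 1.36 + 0.98 = 2.34; composite reliability = 0.7852.
Mean component reliability = 0.6800.
Difference = 0.7852 − 0.6800 = 0.105.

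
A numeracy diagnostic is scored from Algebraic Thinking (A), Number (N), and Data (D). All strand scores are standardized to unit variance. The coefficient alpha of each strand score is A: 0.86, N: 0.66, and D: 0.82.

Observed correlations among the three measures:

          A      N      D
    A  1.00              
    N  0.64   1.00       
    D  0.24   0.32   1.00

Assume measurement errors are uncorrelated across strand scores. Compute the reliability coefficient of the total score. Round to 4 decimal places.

0.8778

Var(A+N+D) = 3 + 2·[0.64 + 0.24 + 0.32] = 3 + 2.4 = 5.4.
With uncorrelated errors the cross-covariances are all true-score covariance, so they carry over unchanged; only the diagonal terms shrink to ρᵢσᵢ².
True-score variance = [0.86 + 0.66 + 0.82] + 2.4 = 2.34 + 2.4 = 4.74.
Reliability = 4.74 / 5.4 = 0.8778.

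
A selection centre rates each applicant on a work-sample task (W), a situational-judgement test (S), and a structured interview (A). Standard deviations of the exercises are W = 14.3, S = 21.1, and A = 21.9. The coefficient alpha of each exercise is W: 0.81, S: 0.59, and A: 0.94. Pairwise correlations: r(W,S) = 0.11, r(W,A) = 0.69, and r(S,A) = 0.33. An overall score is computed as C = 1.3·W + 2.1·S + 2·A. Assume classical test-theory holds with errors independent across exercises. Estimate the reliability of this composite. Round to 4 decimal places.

0.8553

Var(C) = 1.3²·14.3² + 2.1²·21.1² + 2²·21.9² + 2·[2.73·14.3·21.1·0.11 + 2.6·14.3·21.9·0.69 + 4.2·21.1·21.9·0.33] = 4227.4 + 2585.79 = 6813.19.
With uncorrelated errors the cross-covariances are all true-score covariance, so they carry over unchanged; only the diagonal terms shrink to ρᵢσᵢ².
True-score variance = [1.3²·14.3²·0.81 + 2.1²·21.1²·0.59 + 2²·21.9²·0.94] + 2585.79 = 3241.65 + 2585.79 = 5827.44.
Reliability = 5827.44 / 6813.19 = 0.8553.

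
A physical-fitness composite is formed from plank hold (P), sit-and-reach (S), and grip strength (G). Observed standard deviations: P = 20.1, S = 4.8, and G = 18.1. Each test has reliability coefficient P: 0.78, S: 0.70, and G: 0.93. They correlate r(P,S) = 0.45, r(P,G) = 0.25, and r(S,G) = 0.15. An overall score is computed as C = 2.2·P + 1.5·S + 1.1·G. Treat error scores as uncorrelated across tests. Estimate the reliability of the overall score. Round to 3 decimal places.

Var(C) = 2.2²·20.1² + 1.5²·4.8² + 1.1²·18.1² + 2·[3.3·20.1·4.8·0.45 + 2.42·20.1·18.1·0.25 + 1.65·4.8·18.1·0.15] = 2403.66 + 769.761 = 3173.42.
Under uncorrelated errors the observed covariances equal the true-score covariances, so only the own-variance terms attenuate.
True-score variance = [2.2²·20.1²·0.78 + 1.5²·4.8²·0.70 + 1.1²·18.1²·0.93] + 769.761 = 1930.17 + 769.761 = 2699.93.
Reliability = 2699.93 / 3173.42 = 0.851.

0.851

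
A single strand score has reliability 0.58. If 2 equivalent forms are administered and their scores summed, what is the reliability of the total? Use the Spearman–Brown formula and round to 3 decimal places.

0.734

ρ_k = kρ / (1 + (k−1)ρ) = 2·0.58 / (1 + 1·0.58) = 1.160 / 1.580 = 0.734.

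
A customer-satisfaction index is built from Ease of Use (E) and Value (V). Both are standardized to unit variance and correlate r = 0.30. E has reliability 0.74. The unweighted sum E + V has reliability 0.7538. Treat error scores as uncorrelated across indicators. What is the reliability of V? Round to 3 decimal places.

Var(E+V) = 2 + 2·0.30 = 2.600.
True-score variance = ρ_E + ρ_V + 2·0.30, so 0.7538 = (0.74 + ρ_V + 0.60) / 2.600.
ρ_V = 0.7538·2.600 − 0.74 − 0.60 = 0.620.

0.620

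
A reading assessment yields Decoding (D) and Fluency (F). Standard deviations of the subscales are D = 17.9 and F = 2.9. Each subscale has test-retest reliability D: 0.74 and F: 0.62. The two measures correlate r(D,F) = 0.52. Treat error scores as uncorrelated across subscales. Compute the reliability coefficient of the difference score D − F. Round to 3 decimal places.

0.685

Var(D−F) = 17.9² + 2.9² − 2·17.9·2.9·0.52 = 328.82 − 53.9864 = 274.834.
Under uncorrelated errors the observed covariances equal the true-score covariances, so only the own-variance terms attenuate.
True-score variance = [17.9²·0.74 + 2.9²·0.62] − 53.9864 = 242.318 − 53.9864 = 188.331.
Reliability = 188.331 / 274.834 = 0.685.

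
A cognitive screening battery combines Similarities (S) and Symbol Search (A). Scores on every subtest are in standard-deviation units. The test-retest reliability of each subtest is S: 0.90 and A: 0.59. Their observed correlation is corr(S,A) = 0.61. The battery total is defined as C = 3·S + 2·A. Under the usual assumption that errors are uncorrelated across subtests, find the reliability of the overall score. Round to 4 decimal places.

0.8750

Var(C) = 3² + 2² + 2·[6·0.61] = 13 + 7.32 = 20.32.
With uncorrelated errors the cross-covariances are all true-score covariance, so they carry over unchanged; only the diagonal terms shrink to ρᵢσᵢ².
True-score variance = [3²·0.90 + 2²·0.59] + 7.32 = 10.46 + 7.32 = 17.78.
Reliability = 17.78 / 20.32 = 0.8750.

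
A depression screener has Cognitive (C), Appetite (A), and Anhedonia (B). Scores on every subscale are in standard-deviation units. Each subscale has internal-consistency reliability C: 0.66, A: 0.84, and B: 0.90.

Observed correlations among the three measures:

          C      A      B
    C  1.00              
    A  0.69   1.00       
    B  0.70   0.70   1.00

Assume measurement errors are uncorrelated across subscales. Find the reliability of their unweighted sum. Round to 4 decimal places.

Var(C+A+B) = 3 + 2·[0.69 + 0.70 + 0.70] = 3 + 4.18 = 7.18.
Because errors are independent across components, Cov(Tᵢ,Tⱼ) = Cov(Xᵢ,Xⱼ); the off-diagonal part of the true-score variance is the same as above.
True-score variance = [0.66 + 0.84 + 0.90] + 4.18 = 2.4 + 4.18 = 6.58.
Reliability = 6.58 / 7.18 = 0.9164.

0.9164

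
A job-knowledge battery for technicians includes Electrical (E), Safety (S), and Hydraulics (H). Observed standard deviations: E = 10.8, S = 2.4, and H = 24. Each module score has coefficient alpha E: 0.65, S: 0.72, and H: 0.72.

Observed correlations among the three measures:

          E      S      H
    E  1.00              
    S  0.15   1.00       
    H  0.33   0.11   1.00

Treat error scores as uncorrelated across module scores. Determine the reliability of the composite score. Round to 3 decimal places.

0.771

Var(E+S+H) = 10.8² + 2.4² + 24² + 2·[10.8·2.4·0.15 + 10.8·24·0.33 + 2.4·24·0.11] = 698.4 + 191.52 = 889.92.
With uncorrelated errors the cross-covariances are all true-score covariance, so they carry over unchanged; only the diagonal terms shrink to ρᵢσᵢ².
True-score variance = [10.8²·0.65 + 2.4²·0.72 + 24²·0.72] + 191.52 = 494.683 + 191.52 = 686.203.
Reliability = 686.203 / 889.92 = 0.771.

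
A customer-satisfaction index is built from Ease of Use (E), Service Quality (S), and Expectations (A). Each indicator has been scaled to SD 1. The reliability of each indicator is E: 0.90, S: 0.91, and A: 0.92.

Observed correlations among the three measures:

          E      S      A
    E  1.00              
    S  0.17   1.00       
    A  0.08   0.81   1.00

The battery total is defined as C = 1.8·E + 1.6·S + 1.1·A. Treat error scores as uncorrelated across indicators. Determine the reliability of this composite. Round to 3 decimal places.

Var(C) = 1.8² + 1.6² + 1.1² + 2·[2.88·0.17 + 1.98·0.08 + 1.76·0.81] = 7.01 + 4.1472 = 11.1572.
With uncorrelated errors the cross-covariances are all true-score covariance, so they carry over unchanged; only the diagonal terms shrink to ρᵢσᵢ².
True-score variance = [1.8²·0.90 + 1.6²·0.91 + 1.1²·0.92] + 4.1472 = 6.3588 + 4.1472 = 10.506.
Reliability = 10.506 / 11.1572 = 0.942.

0.942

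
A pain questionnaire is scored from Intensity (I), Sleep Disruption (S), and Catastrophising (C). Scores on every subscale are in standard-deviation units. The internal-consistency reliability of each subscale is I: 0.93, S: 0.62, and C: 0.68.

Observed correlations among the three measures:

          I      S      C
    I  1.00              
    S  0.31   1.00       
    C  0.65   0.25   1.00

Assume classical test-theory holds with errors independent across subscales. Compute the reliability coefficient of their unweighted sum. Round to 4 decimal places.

0.8579

Var(I+S+C) = 3 + 2·[0.31 + 0.65 + 0.25] = 3 + 2.42 = 5.42.
With uncorrelated errors the cross-covariances are all true-score covariance, so they carry over unchanged; only the diagonal terms shrink to ρᵢσᵢ².
True-score variance = [0.93 + 0.62 + 0.68] + 2.42 = 2.23 + 2.42 = 4.65.
Reliability = 4.65 / 5.42 = 0.8579.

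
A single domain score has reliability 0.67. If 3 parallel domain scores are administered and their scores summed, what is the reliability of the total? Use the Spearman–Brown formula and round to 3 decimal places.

ρ_k = kρ / (1 + (k−1)ρ) = 3·0.67 / (1 + 2·0.67) = 2.010 / 2.340 = 0.859.

0.859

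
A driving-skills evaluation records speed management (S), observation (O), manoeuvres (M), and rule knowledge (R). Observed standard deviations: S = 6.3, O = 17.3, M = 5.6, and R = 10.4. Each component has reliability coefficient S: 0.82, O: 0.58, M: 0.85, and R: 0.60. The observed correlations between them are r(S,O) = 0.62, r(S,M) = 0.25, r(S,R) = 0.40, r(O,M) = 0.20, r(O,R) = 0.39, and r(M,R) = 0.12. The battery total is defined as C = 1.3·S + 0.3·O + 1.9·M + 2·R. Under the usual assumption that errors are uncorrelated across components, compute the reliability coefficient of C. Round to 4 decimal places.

0.7932

Var(C) = 1.3²·6.3² + 0.3²·17.3² + 1.9²·5.6² + 2²·10.4² + 2·[0.39·6.3·17.3·0.62 + 2.47·6.3·5.6·0.25 + 2.6·6.3·10.4·0.40 + 0.57·17.3·5.6·0.20 + 0.6·17.3·10.4·0.39 + 3.8·5.6·10.4·0.12] = 639.862 + 391.966 = 1031.83.
With uncorrelated errors the cross-covariances are all true-score covariance, so they carry over unchanged; only the diagonal terms shrink to ρᵢσᵢ².
True-score variance = [1.3²·6.3²·0.82 + 0.3²·17.3²·0.58 + 1.9²·5.6²·0.85 + 2²·10.4²·0.60] + 391.966 = 426.438 + 391.966 = 818.404.
Reliability = 818.404 / 1031.83 = 0.7932.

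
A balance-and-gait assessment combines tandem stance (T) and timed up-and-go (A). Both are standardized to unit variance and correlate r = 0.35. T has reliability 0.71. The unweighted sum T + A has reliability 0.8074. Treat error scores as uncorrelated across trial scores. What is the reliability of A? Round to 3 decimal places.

0.770

Var(T+A) = 2 + 2·0.35 = 2.700.
True-score variance = ρ_T + ρ_A + 2·0.35, so 0.8074 = (0.71 + ρ_A + 0.70) / 2.700.
ρ_A = 0.8074·2.700 − 0.71 − 0.70 = 0.770.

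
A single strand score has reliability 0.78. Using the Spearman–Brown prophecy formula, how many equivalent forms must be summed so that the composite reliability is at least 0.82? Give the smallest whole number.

k ≥ ρ*(1−ρ₁)/(ρ₁(1−ρ*)) = 0.82·0.22 / (0.78·0.18) = 1.285.
Smallest integer k = 2.

2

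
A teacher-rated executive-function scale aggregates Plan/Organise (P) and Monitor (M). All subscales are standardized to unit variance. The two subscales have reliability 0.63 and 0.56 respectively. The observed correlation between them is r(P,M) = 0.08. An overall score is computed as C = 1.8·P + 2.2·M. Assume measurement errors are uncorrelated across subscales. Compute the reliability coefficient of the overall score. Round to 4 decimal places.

0.6180

Var(C) = 1.8² + 2.2² + 2·[3.96·0.08] = 8.08 + 0.6336 = 8.7136.
With uncorrelated errors the cross-covariances are all true-score covariance, so they carry over unchanged; only the diagonal terms shrink to ρᵢσᵢ².
True-score variance = [1.8²·0.63 + 2.2²·0.56] + 0.6336 = 4.7516 + 0.6336 = 5.3852.
Reliability = 5.3852 / 8.7136 = 0.6180.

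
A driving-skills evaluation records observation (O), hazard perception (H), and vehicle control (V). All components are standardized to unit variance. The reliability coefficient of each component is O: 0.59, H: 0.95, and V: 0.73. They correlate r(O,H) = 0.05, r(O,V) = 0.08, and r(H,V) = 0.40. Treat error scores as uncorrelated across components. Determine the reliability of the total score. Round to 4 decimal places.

0.8202

Var(O+H+V) = 3 + 2·[0.05 + 0.08 + 0.40] = 3 + 1.06 = 4.06.
Under uncorrelated errors the observed covariances equal the true-score covariances, so only the own-variance terms attenuate.
True-score variance = [0.59 + 0.95 + 0.73] + 1.06 = 2.27 + 1.06 = 3.33.
Reliability = 3.33 / 4.06 = 0.8202.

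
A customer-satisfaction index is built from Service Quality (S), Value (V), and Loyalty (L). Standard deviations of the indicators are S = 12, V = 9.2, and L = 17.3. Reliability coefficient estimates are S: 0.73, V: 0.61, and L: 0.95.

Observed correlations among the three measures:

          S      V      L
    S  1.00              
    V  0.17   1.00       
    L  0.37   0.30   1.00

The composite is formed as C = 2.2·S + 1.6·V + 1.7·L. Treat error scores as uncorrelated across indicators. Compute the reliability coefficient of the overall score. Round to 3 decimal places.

Var(C) = 2.2²·12² + 1.6²·9.2² + 1.7²·17.3² + 2·[3.52·12·9.2·0.17 + 3.74·12·17.3·0.37 + 2.72·9.2·17.3·0.30] = 1778.59 + 966.43 = 2745.02.
With uncorrelated errors the cross-covariances are all true-score covariance, so they carry over unchanged; only the diagonal terms shrink to ρᵢσᵢ².
True-score variance = [2.2²·12²·0.73 + 1.6²·9.2²·0.61 + 1.7²·17.3²·0.95] + 966.43 = 1462.66 + 966.43 = 2429.08.
Reliability = 2429.08 / 2745.02 = 0.885.

0.885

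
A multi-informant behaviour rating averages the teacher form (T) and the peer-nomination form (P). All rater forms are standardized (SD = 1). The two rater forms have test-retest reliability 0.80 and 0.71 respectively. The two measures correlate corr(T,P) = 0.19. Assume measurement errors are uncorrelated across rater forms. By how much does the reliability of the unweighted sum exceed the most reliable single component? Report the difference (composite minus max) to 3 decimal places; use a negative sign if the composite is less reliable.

-0.006

Var(sum) = 2 + 0.38 = 2.38; true-score variance = 1.51 + 0.38 = 1.89; composite reliability = 0.7941.
Max component reliability = 0.8000.
Difference = 0.7941 − 0.8000 = -0.006.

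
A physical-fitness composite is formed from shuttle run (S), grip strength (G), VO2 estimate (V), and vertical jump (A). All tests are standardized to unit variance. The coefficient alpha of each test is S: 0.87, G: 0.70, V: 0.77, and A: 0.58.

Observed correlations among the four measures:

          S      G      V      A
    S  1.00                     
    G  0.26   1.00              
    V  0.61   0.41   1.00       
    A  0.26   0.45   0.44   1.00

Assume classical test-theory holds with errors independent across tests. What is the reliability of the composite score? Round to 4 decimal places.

Var(S+G+V+A) = 4 + 2·[0.26 + 0.61 + 0.26 + 0.41 + 0.45 + 0.44] = 4 + 4.86 = 8.86.
Because errors are independent across components, Cov(Tᵢ,Tⱼ) = Cov(Xᵢ,Xⱼ); the off-diagonal part of the true-score variance is the same as above.
True-score variance = [0.87 + 0.70 + 0.77 + 0.58] + 4.86 = 2.92 + 4.86 = 7.78.
Reliability = 7.78 / 8.86 = 0.8781.

0.8781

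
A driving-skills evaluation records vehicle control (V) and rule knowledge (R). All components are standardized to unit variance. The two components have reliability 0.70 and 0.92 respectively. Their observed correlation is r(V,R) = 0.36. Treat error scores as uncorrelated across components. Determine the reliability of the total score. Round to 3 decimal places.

Var(V+R) = 2 + 2·[0.36] = 2 + 0.72 = 2.72.
Under uncorrelated errors the observed covariances equal the true-score covariances, so only the own-variance terms attenuate.
True-score variance = [0.70 + 0.92] + 0.72 = 1.62 + 0.72 = 2.34.
Reliability = 2.34 / 2.72 = 0.860.

0.860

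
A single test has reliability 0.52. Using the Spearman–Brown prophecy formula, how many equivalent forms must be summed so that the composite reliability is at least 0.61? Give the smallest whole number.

2

k ≥ ρ*(1−ρ₁)/(ρ₁(1−ρ*)) = 0.61·0.48 / (0.52·0.39) = 1.444.
Smallest integer k = 2.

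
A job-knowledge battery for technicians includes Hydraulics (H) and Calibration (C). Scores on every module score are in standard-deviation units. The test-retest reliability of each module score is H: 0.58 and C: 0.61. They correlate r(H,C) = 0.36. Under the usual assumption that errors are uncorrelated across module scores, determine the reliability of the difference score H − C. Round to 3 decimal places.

Var(H−C) = 1 + 1 − 2·0.36 = 2 − 0.72 = 1.28.
Under uncorrelated errors the observed covariances equal the true-score covariances, so only the own-variance terms attenuate.
True-score variance = [0.58 + 0.61] − 0.72 = 1.19 − 0.72 = 0.47.
Reliability = 0.47 / 1.28 = 0.367.

0.367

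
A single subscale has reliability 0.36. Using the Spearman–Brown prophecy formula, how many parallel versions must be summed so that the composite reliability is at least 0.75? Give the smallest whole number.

k ≥ ρ*(1−ρ₁)/(ρ₁(1−ρ*)) = 0.75·0.64 / (0.36·0.25) = 5.333.
Smallest integer k = 6.

6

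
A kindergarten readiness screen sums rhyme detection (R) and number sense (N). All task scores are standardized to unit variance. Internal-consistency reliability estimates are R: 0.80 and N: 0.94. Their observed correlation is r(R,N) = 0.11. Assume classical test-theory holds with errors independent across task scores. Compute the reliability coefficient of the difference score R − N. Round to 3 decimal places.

Var(R−N) = 1 + 1 − 2·0.11 = 2 − 0.22 = 1.78.
Under uncorrelated errors the observed covariances equal the true-score covariances, so only the own-variance terms attenuate.
True-score variance = [0.80 + 0.94] − 0.22 = 1.74 − 0.22 = 1.52.
Reliability = 1.52 / 1.78 = 0.854.

0.854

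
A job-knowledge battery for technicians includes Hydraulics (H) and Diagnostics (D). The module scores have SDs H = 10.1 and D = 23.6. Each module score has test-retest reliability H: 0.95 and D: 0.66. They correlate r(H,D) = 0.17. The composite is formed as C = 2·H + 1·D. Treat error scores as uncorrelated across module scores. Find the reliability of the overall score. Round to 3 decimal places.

Var(C) = 2²·10.1² + 23.6² + 2·[2·10.1·23.6·0.17] = 965 + 162.085 = 1127.08.
With uncorrelated errors the cross-covariances are all true-score covariance, so they carry over unchanged; only the diagonal terms shrink to ρᵢσᵢ².
True-score variance = [2²·10.1²·0.95 + 23.6²·0.66] + 162.085 = 755.232 + 162.085 = 917.316.
Reliability = 917.316 / 1127.08 = 0.814.

0.814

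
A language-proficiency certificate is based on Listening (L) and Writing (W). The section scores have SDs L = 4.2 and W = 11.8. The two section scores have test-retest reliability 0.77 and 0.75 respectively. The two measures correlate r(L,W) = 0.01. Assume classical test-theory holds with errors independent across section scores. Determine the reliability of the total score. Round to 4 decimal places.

Var(L+W) = 4.2² + 11.8² + 2·[4.2·11.8·0.01] = 156.88 + 0.9912 = 157.871.
Under uncorrelated errors the observed covariances equal the true-score covariances, so only the own-variance terms attenuate.
True-score variance = [4.2²·0.77 + 11.8²·0.75] + 0.9912 = 118.013 + 0.9912 = 119.004.
Reliability = 119.004 / 157.871 = 0.7538.

0.7538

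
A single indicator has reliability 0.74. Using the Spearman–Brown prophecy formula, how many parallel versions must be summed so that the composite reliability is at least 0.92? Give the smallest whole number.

5

k ≥ ρ*(1−ρ₁)/(ρ₁(1−ρ*)) = 0.92·0.26 / (0.74·0.08) = 4.041.
Smallest integer k = 5.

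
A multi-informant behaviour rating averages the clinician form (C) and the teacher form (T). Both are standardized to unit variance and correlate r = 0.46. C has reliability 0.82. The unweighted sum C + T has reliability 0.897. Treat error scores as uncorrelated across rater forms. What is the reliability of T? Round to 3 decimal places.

0.879

Var(C+T) = 2 + 2·0.46 = 2.920.
True-score variance = ρ_C + ρ_T + 2·0.46, so 0.897 = (0.82 + ρ_T + 0.92) / 2.920.
ρ_T = 0.897·2.920 − 0.82 − 0.92 = 0.879.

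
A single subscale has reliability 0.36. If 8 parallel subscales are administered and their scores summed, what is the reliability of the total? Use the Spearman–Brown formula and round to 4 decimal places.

0.8182

ρ_k = kρ / (1 + (k−1)ρ) = 8·0.36 / (1 + 7·0.36) = 2.880 / 3.520 = 0.8182.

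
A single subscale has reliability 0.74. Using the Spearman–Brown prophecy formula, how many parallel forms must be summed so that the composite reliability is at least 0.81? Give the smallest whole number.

k ≥ ρ*(1−ρ₁)/(ρ₁(1−ρ*)) = 0.81·0.26 / (0.74·0.19) = 1.498.
Smallest integer k = 2.

2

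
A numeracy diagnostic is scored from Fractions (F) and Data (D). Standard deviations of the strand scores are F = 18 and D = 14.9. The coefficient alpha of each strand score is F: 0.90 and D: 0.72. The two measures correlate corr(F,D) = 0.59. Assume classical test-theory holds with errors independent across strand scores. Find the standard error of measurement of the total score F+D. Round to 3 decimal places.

9.724

Var(total) = 546.01 + 316.476 = 862.486.
True-score variance = 451.447 + 316.476 = 767.923, so reliability = 0.8904.
Error variance = 862.486 − 767.923 = 94.5628; SEM = √94.5628 = 9.724.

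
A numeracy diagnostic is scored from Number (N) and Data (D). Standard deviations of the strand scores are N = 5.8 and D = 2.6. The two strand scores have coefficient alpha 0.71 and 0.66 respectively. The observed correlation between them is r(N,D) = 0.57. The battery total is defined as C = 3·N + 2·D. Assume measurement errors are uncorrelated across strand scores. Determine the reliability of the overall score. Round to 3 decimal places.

0.776

Var(C) = 3²·5.8² + 2²·2.6² + 2·[6·5.8·2.6·0.57] = 329.8 + 103.147 = 432.947.
Under uncorrelated errors the observed covariances equal the true-score covariances, so only the own-variance terms attenuate.
True-score variance = [3²·5.8²·0.71 + 2²·2.6²·0.66] + 103.147 = 232.806 + 103.147 = 335.953.
Reliability = 335.953 / 432.947 = 0.776.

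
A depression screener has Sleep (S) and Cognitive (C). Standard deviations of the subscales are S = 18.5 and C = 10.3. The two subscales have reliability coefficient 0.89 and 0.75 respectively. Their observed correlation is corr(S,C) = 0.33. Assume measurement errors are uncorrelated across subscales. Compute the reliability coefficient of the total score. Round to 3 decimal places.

0.888

Var(S+C) = 18.5² + 10.3² + 2·[18.5·10.3·0.33] = 448.34 + 125.763 = 574.103.
Under uncorrelated errors the observed covariances equal the true-score covariances, so only the own-variance terms attenuate.
True-score variance = [18.5²·0.89 + 10.3²·0.75] + 125.763 = 384.17 + 125.763 = 509.933.
Reliability = 509.933 / 574.103 = 0.888.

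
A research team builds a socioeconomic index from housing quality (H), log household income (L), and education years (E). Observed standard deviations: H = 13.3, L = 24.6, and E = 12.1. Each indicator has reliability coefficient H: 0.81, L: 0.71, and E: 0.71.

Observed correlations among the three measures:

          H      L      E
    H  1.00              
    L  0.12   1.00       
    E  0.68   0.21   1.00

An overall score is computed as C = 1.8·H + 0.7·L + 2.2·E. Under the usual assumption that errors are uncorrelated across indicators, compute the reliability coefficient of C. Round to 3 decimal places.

Var(C) = 1.8²·13.3² + 0.7²·24.6² + 2.2²·12.1² + 2·[1.26·13.3·24.6·0.12 + 3.96·13.3·12.1·0.68 + 1.54·24.6·12.1·0.21] = 1578.28 + 1158.17 = 2736.45.
Because errors are independent across components, Cov(Tᵢ,Tⱼ) = Cov(Xᵢ,Xⱼ); the off-diagonal part of the true-score variance is the same as above.
True-score variance = [1.8²·13.3²·0.81 + 0.7²·24.6²·0.71 + 2.2²·12.1²·0.71] + 1158.17 = 1177.89 + 1158.17 = 2336.06.
Reliability = 2336.06 / 2736.45 = 0.854.

0.854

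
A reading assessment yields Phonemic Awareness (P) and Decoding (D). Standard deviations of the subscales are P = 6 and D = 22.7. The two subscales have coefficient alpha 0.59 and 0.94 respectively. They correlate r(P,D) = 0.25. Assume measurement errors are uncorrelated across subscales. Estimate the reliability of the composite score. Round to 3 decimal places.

Var(P+D) = 6² + 22.7² + 2·[6·22.7·0.25] = 551.29 + 68.1 = 619.39.
Because errors are independent across components, Cov(Tᵢ,Tⱼ) = Cov(Xᵢ,Xⱼ); the off-diagonal part of the true-score variance is the same as above.
True-score variance = [6²·0.59 + 22.7²·0.94] + 68.1 = 505.613 + 68.1 = 573.713.
Reliability = 573.713 / 619.39 = 0.926.

0.926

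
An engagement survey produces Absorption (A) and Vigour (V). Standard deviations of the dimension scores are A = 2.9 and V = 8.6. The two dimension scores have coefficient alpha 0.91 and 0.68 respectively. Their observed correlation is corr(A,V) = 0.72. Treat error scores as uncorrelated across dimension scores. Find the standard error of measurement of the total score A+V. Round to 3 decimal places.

Var(total) = 82.37 + 35.9136 = 118.284.
True-score variance = 57.9459 + 35.9136 = 93.8595, so reliability = 0.7935.
Error variance = 118.284 − 93.8595 = 24.4241; SEM = √24.4241 = 4.942.

4.942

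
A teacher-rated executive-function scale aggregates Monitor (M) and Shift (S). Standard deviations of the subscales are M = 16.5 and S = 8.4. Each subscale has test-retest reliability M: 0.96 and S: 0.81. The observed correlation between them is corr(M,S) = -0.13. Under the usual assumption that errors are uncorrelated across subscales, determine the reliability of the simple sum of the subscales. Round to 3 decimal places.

0.921

Var(M+S) = 16.5² + 8.4² + 2·[16.5·8.4·(-0.13)] = 342.81 − 36.036 = 306.774.
With uncorrelated errors the cross-covariances are all true-score covariance, so they carry over unchanged; only the diagonal terms shrink to ρᵢσᵢ².
True-score variance = [16.5²·0.96 + 8.4²·0.81] − 36.036 = 318.514 − 36.036 = 282.478.
Reliability = 282.478 / 306.774 = 0.921.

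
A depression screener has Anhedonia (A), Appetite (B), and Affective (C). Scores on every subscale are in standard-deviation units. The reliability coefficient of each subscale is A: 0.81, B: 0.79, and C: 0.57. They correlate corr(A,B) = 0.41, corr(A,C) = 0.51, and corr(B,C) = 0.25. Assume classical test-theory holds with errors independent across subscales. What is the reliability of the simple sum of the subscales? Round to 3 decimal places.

0.845

Var(A+B+C) = 3 + 2·[0.41 + 0.51 + 0.25] = 3 + 2.34 = 5.34.
Because errors are independent across components, Cov(Tᵢ,Tⱼ) = Cov(Xᵢ,Xⱼ); the off-diagonal part of the true-score variance is the same as above.
True-score variance = [0.81 + 0.79 + 0.57] + 2.34 = 2.17 + 2.34 = 4.51.
Reliability = 4.51 / 5.34 = 0.845.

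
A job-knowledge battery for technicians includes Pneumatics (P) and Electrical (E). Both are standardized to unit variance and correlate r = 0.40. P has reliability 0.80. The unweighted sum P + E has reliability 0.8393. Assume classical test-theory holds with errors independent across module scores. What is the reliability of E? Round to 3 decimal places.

0.750

Var(P+E) = 2 + 2·0.40 = 2.800.
True-score variance = ρ_P + ρ_E + 2·0.40, so 0.8393 = (0.80 + ρ_E + 0.80) / 2.800.
ρ_E = 0.8393·2.800 − 0.80 − 0.80 = 0.750.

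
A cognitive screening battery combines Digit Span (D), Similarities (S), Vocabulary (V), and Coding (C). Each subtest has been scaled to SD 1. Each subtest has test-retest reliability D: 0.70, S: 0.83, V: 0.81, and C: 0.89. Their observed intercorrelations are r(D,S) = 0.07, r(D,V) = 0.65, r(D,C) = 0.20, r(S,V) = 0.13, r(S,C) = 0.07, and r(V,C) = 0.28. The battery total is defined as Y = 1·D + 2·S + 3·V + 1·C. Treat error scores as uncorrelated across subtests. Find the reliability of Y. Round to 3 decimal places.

0.879

Var(Y) = 1 + 2² + 3² + 1 + 2·[2·0.07 + 3·0.65 + 0.20 + 6·0.13 + 2·0.07 + 3·0.28] = 15 + 8.1 = 23.1.
Under uncorrelated errors the observed covariances equal the true-score covariances, so only the own-variance terms attenuate.
True-score variance = [0.70 + 2²·0.83 + 3²·0.81 + 0.89] + 8.1 = 12.2 + 8.1 = 20.3.
Reliability = 20.3 / 23.1 = 0.879.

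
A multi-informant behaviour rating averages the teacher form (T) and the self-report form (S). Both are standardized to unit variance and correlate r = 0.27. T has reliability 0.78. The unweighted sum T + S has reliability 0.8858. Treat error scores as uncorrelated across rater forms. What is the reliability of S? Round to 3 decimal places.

Var(T+S) = 2 + 2·0.27 = 2.540.
True-score variance = ρ_T + ρ_S + 2·0.27, so 0.8858 = (0.78 + ρ_S + 0.54) / 2.540.
ρ_S = 0.8858·2.540 − 0.78 − 0.54 = 0.930.

0.930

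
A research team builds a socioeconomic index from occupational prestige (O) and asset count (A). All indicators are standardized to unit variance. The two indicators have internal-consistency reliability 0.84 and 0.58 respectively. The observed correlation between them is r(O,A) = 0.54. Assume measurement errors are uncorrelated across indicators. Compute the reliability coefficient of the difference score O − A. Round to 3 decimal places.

Var(O−A) = 1 + 1 − 2·0.54 = 2 − 1.08 = 0.92.
With uncorrelated errors the cross-covariances are all true-score covariance, so they carry over unchanged; only the diagonal terms shrink to ρᵢσᵢ².
True-score variance = [0.84 + 0.58] − 1.08 = 1.42 − 1.08 = 0.34.
Reliability = 0.34 / 0.92 = 0.370.

0.370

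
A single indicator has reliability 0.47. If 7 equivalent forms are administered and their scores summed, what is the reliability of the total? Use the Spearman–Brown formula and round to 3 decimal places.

ρ_k = kρ / (1 + (k−1)ρ) = 7·0.47 / (1 + 6·0.47) = 3.290 / 3.820 = 0.861.

0.861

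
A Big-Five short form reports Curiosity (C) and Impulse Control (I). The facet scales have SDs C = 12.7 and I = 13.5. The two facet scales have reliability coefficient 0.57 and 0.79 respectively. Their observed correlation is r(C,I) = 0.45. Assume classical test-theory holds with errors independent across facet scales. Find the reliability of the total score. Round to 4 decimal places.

0.7838

Var(C+I) = 12.7² + 13.5² + 2·[12.7·13.5·0.45] = 343.54 + 154.305 = 497.845.
Under uncorrelated errors the observed covariances equal the true-score covariances, so only the own-variance terms attenuate.
True-score variance = [12.7²·0.57 + 13.5²·0.79] + 154.305 = 235.913 + 154.305 = 390.218.
Reliability = 390.218 / 497.845 = 0.7838.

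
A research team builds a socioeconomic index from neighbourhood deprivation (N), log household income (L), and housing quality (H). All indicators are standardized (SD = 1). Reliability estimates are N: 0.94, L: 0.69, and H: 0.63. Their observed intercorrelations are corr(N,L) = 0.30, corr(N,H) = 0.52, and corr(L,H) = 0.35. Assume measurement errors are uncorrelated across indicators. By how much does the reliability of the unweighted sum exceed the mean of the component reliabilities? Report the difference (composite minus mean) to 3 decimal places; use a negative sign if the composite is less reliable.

0.108

Var(sum) = 3 + 2.34 = 5.34; true-score variance = 2.26 + 2.34 = 4.6; composite reliability = 0.8614.
Mean component reliability = 0.7533.
Difference = 0.8614 − 0.7533 = 0.108.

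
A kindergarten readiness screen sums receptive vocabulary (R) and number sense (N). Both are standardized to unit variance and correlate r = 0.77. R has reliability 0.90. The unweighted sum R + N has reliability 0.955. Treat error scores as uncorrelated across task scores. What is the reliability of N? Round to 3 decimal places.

Var(R+N) = 2 + 2·0.77 = 3.540.
True-score variance = ρ_R + ρ_N + 2·0.77, so 0.955 = (0.90 + ρ_N + 1.54) / 3.540.
ρ_N = 0.955·3.540 − 0.90 − 1.54 = 0.941.

0.941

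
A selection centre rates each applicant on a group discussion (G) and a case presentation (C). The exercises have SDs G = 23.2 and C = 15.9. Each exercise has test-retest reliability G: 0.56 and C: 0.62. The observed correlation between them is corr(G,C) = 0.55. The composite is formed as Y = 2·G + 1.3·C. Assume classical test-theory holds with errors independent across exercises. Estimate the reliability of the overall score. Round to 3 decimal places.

Var(Y) = 2²·23.2² + 1.3²·15.9² + 2·[2.6·23.2·15.9·0.55] = 2580.21 + 1055 = 3635.21.
Because errors are independent across components, Cov(Tᵢ,Tⱼ) = Cov(Xᵢ,Xⱼ); the off-diagonal part of the true-score variance is the same as above.
True-score variance = [2²·23.2²·0.56 + 1.3²·15.9²·0.62] + 1055 = 1470.55 + 1055 = 2525.55.
Reliability = 2525.55 / 3635.21 = 0.695.

0.695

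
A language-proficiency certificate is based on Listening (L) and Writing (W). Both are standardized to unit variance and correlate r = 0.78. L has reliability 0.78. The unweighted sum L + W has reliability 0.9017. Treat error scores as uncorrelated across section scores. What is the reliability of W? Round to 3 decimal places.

Var(L+W) = 2 + 2·0.78 = 3.560.
True-score variance = ρ_L + ρ_W + 2·0.78, so 0.9017 = (0.78 + ρ_W + 1.56) / 3.560.
ρ_W = 0.9017·3.560 − 0.78 − 1.56 = 0.870.

0.870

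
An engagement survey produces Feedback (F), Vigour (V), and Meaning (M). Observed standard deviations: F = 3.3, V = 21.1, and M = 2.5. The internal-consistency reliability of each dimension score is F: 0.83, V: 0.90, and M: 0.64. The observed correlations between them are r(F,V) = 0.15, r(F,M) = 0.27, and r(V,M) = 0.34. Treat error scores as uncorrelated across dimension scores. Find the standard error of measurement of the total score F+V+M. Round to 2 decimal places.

6.97

Var(total) = 462.35 + 61.214 = 523.564.
True-score variance = 413.728 + 61.214 = 474.942, so reliability = 0.9071.
Error variance = 523.564 − 474.942 = 48.6223; SEM = √48.6223 = 6.97.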